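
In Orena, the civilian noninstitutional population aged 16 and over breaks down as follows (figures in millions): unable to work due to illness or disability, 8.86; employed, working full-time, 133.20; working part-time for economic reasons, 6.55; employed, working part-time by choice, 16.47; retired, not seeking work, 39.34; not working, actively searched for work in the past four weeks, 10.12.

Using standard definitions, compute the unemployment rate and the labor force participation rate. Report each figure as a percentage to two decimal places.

Unemployment rate ≈ 6.08%; labor force participation rate ≈ 77.53%.

Employed = 133.20 + 6.55 + 16.47 = 156.22 million (anyone who worked, including part-time for economic reasons, counts as employed).
Unemployed = 10.12 million.
Labor force = 156.22 + 10.12 = 166.34 million.
Not in labor force = 8.86 + 39.34 = 48.20 million (those not working and not actively searching are outside the labor force).
Civilian working-age population = 166.34 + 48.20 = 214.54 million.
Unemployment rate = 10.12 / 166.34 = 6.08%.
Labor force participation rate = 166.34 / 214.54 = 77.53%.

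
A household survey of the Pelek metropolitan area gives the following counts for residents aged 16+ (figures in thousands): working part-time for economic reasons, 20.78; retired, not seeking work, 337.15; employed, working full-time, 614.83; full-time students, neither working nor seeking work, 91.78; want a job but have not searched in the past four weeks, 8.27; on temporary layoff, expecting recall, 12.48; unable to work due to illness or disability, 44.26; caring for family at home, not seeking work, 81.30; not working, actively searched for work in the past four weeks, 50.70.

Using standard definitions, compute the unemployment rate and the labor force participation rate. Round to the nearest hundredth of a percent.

Employed = 20.78 + 614.83 = 635.61 thousand (anyone who worked, including part-time for economic reasons, counts as employed).
Unemployed = 12.48 + 50.70 = 63.18 thousand (jobless and actively searching, or on temporary layoff).
Labor force = 635.61 + 63.18 = 698.79 thousand.
Not in labor force = 337.15 + 91.78 + 8.27 + 44.26 + 81.30 = 562.76 thousand (those not working and not actively searching are outside the labor force — including those who want a job but have given up searching).
Civilian working-age population = 698.79 + 562.76 = 1,261.55 thousand.
Unemployment rate = 63.18 / 698.79 = 9.04%.
Labor force participation rate = 698.79 / 1,261.55 = 55.39%.

Unemployment rate ≈ 9.04%; labor force participation rate ≈ 55.39%.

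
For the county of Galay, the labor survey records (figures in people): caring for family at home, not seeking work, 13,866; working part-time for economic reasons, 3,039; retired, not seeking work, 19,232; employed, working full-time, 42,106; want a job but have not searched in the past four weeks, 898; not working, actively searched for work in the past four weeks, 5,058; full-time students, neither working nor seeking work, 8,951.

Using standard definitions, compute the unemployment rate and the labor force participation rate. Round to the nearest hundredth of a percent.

Unemployment rate ≈ 10.08%; labor force participation rate ≈ 53.89%.

Employed = 3,039 + 42,106 = 45,145 (anyone who worked, including part-time for economic reasons, counts as employed).
Unemployed = 5,058.
Labor force = 45,145 + 5,058 = 50,203.
Not in labor force = 13,866 + 19,232 + 898 + 8,951 = 42,947 (those not working and not actively searching are outside the labor force — including those who want a job but have given up searching).
Civilian working-age population = 50,203 + 42,947 = 93,150.
Unemployment rate = 5,058 / 50,203 = 10.08%.
Labor force participation rate = 50,203 / 93,150 = 53.89%.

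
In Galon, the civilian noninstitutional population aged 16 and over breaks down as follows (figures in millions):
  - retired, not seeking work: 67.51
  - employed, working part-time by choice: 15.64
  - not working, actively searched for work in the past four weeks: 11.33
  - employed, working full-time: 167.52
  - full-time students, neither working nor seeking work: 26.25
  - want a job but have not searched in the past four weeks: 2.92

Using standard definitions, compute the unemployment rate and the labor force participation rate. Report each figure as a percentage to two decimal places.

Unemployment rate ≈ 5.83%; labor force participation rate ≈ 66.80%.

Employed = 15.64 + 167.52 = 183.16 million.
Unemployed = 11.33 million.
Labor force = 183.16 + 11.33 = 194.49 million.
Not in labor force = 67.51 + 26.25 + 2.92 = 96.68 million (those not working and not actively searching are outside the labor force — including those who want a job but have given up searching).
Civilian working-age population = 194.49 + 96.68 = 291.17 million.
Unemployment rate = 11.33 / 194.49 = 5.83%.
Labor force participation rate = 194.49 / 291.17 = 66.80%.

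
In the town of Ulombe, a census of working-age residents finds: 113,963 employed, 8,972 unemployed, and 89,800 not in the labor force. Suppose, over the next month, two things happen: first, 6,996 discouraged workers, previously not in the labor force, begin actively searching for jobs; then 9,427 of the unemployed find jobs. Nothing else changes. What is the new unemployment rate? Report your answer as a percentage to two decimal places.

Initially, labor force = 113,963 + 8,972 = 122,935, so u = 8,972/122,935 = 7.30%.
After the first change, unemployed and labor force both rise by 6,996 → E = 113,963, U = 15,968, labor force = 129,931.
After the second change, unemployed falls and employed rises by 9,427; labor force unchanged → E = 123,390, U = 6,541, labor force = 129,931.
New unemployment rate = 6,541 / 129,931 = 5.03%.

New unemployment rate ≈ 5.03%.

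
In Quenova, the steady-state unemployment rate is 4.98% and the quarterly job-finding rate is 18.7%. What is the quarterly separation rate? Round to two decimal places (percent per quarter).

Separation rate ≈ 0.98% per quarter.

From u* = s/(s+f): s = u·f/(1−u).
s = 0.0498 × 18.7 / (1 − 0.0498) = 0.9313 / 0.9502 ≈ 0.98% per quarter.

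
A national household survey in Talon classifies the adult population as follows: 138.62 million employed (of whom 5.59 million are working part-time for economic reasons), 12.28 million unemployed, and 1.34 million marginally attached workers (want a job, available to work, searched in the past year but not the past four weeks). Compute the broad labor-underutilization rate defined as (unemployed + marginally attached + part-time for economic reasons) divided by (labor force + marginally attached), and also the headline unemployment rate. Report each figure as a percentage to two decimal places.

Broad underutilization rate ≈ 12.62%; headline unemployment rate ≈ 8.14%.

Labor force = 138.62 + 12.28 = 150.90 million.
Numerator = 12.28 + 1.34 + 5.59 = 19.21 million.
Denominator = 150.90 + 1.34 = 152.24 million.
Broad rate = 19.21 / 152.24 = 12.62%.
Headline unemployment rate = 12.28 / 150.90 = 8.14%.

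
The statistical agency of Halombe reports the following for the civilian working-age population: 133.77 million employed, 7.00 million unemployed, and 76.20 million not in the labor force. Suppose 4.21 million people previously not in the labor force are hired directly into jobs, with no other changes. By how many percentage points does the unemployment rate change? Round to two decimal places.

Initially, labor force = 133.77 + 7.00 = 140.77 million, so u = 7.00/140.77 = 4.97%.
After the change, employed and labor force both rise by 4.21; unemployed unchanged → E = 137.98, U = 7.00, labor force = 144.98 million.
New unemployment rate = 7.00 / 144.98 = 4.83%.
Change = 4.83% − 4.97% = −0.14 percentage points.

The unemployment rate changes by −0.14 percentage points.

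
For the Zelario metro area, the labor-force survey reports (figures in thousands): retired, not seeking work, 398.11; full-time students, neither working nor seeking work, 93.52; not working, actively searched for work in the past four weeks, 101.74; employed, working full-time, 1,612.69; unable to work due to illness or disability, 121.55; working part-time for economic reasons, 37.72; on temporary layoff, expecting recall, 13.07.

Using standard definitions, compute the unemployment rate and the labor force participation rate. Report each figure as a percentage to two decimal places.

Employed = 1,612.69 + 37.72 = 1,650.41 thousand (anyone who worked, including part-time for economic reasons, counts as employed).
Unemployed = 101.74 + 13.07 = 114.81 thousand (jobless and actively searching, or on temporary layoff).
Labor force = 1,650.41 + 114.81 = 1,765.22 thousand.
Not in labor force = 398.11 + 93.52 + 121.55 = 613.18 thousand (those not working and not actively searching are outside the labor force).
Civilian working-age population = 1,765.22 + 613.18 = 2,378.40 thousand.
Unemployment rate = 114.81 / 1,765.22 = 6.50%.
Labor force participation rate = 1,765.22 / 2,378.40 = 74.22%.

Unemployment rate ≈ 6.50%; labor force participation rate ≈ 74.22%.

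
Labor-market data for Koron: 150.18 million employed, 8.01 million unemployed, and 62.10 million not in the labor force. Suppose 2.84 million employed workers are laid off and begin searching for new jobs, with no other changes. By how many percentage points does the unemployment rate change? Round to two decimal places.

Initially, labor force = 150.18 + 8.01 = 158.19 million, so u = 8.01/158.19 = 5.06%.
After the change, employed falls and unemployed rises by 2.84; labor force unchanged → E = 147.34, U = 10.85, labor force = 158.19 million.
New unemployment rate = 10.85 / 158.19 = 6.86%.
Change = 6.86% − 5.06% = +1.80 percentage points.

The unemployment rate changes by +1.80 percentage points.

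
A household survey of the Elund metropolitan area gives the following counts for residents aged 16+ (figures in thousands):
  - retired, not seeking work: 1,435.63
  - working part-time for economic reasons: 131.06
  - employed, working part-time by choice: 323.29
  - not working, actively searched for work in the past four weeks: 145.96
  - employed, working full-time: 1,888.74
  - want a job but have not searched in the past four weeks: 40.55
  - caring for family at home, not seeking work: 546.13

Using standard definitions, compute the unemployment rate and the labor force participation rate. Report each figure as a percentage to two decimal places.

Unemployment rate ≈ 5.86%; labor force participation rate ≈ 55.17%.

Employed = 131.06 + 323.29 + 1,888.74 = 2,343.09 thousand (anyone who worked, including part-time for economic reasons, counts as employed).
Unemployed = 145.96 thousand.
Labor force = 2,343.09 + 145.96 = 2,489.05 thousand.
Not in labor force = 1,435.63 + 40.55 + 546.13 = 2,022.31 thousand (those not working and not actively searching are outside the labor force — including those who want a job but have given up searching).
Civilian working-age population = 2,489.05 + 2,022.31 = 4,511.36 thousand.
Unemployment rate = 145.96 / 2,489.05 = 5.86%.
Labor force participation rate = 2,489.05 / 4,511.36 = 55.17%.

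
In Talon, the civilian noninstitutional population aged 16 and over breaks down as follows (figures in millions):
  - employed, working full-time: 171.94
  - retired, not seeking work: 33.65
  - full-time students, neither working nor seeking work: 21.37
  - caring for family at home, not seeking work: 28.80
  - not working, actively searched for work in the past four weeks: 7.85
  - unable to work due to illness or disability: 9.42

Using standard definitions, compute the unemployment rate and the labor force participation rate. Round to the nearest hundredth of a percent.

Employed = 171.94 million.
Unemployed = 7.85 million.
Labor force = 171.94 + 7.85 = 179.79 million.
Not in labor force = 33.65 + 21.37 + 28.80 + 9.42 = 93.24 million (those not working and not actively searching are outside the labor force).
Civilian working-age population = 179.79 + 93.24 = 273.03 million.
Unemployment rate = 7.85 / 179.79 = 4.37%.
Labor force participation rate = 179.79 / 273.03 = 65.85%.

Unemployment rate ≈ 4.37%; labor force participation rate ≈ 65.85%.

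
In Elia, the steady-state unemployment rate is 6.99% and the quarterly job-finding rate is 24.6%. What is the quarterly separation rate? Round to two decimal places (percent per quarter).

Separation rate ≈ 1.85% per quarter.

From u* = s/(s+f): s = u·f/(1−u).
s = 0.0699 × 24.6 / (1 − 0.0699) = 1.7195 / 0.9301 ≈ 1.85% per quarter.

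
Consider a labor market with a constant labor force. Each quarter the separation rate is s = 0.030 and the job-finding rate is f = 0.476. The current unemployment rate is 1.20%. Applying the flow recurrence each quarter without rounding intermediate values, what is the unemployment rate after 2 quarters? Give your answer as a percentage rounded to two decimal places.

With a fixed labor force, u_{t+1} = u_t + s·(1−u_t) − f·u_t = u_t·(1−s−f) + s.
Here 1−s−f = 0.494 and s = 0.030.
u_1 = 0.012000 × 0.494 + 0.030 = 0.035928.
u_2 = 0.035928 × 0.494 + 0.030 = 0.047748.

Unemployment rate after two quarters ≈ 4.77%.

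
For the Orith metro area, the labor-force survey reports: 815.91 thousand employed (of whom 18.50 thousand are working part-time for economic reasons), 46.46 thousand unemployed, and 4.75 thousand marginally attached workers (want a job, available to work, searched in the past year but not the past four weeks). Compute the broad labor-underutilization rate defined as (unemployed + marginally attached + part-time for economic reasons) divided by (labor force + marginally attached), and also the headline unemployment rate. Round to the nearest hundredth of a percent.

Broad underutilization rate ≈ 8.04%; headline unemployment rate ≈ 5.39%.

Labor force = 815.91 + 46.46 = 862.37 thousand.
Numerator = 46.46 + 4.75 + 18.50 = 69.71 thousand.
Denominator = 862.37 + 4.75 = 867.12 thousand.
Broad rate = 69.71 / 867.12 = 8.04%.
Headline unemployment rate = 46.46 / 862.37 = 5.39%.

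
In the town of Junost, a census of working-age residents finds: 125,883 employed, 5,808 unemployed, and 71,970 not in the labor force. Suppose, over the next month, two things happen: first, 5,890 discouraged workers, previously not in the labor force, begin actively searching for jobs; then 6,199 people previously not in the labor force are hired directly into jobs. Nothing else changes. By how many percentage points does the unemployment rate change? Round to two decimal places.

The unemployment rate changes by +3.73 percentage points.

Initially, labor force = 125,883 + 5,808 = 131,691, so u = 5,808/131,691 = 4.41%.
After the first change, unemployed and labor force both rise by 5,890 → E = 125,883, U = 11,698, labor force = 137,581.
After the second change, employed and labor force both rise by 6,199; unemployed unchanged → E = 132,082, U = 11,698, labor force = 143,780.
New unemployment rate = 11,698 / 143,780 = 8.14%.
Change = 8.14% − 4.41% = +3.73 percentage points.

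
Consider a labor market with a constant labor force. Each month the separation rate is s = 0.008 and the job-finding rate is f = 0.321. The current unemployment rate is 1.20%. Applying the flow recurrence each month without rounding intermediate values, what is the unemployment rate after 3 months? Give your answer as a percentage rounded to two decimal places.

With a fixed labor force, u_{t+1} = u_t + s·(1−u_t) − f·u_t = u_t·(1−s−f) + s.
Here 1−s−f = 0.671 and s = 0.008.
u_1 = 0.012000 × 0.671 + 0.008 = 0.016052.
u_2 = 0.016052 × 0.671 + 0.008 = 0.018771.
u_3 = 0.018771 × 0.671 + 0.008 = 0.020595.

Unemployment rate after three months ≈ 2.06%.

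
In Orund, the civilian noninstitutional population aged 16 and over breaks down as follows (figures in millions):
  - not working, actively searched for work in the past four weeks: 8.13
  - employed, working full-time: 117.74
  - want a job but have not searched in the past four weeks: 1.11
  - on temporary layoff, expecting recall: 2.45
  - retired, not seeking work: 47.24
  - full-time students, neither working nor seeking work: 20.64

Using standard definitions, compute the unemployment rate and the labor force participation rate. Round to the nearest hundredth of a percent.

Unemployment rate ≈ 8.25%; labor force participation rate ≈ 65.03%.

Employed = 117.74 million.
Unemployed = 8.13 + 2.45 = 10.58 million (jobless and actively searching, or on temporary layoff).
Labor force = 117.74 + 10.58 = 128.32 million.
Not in labor force = 1.11 + 47.24 + 20.64 = 68.99 million (those not working and not actively searching are outside the labor force — including those who want a job but have given up searching).
Civilian working-age population = 128.32 + 68.99 = 197.31 million.
Unemployment rate = 10.58 / 128.32 = 8.25%.
Labor force participation rate = 128.32 / 197.31 = 65.03%.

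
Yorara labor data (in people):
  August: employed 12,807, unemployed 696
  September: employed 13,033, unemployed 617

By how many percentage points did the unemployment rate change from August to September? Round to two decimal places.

August: labor force = 12,807 + 696 = 13,503; u = 696/13,503 = 5.15%.
September: labor force = 13,033 + 617 = 13,650; u = 617/13,650 = 4.52%.
Change = 4.52% − 5.15% = −0.63 pp.

The unemployment rate changed by −0.63 percentage points.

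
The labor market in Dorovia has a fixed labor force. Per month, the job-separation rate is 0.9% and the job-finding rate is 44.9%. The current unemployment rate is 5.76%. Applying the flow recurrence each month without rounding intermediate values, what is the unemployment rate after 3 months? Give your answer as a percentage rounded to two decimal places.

With a fixed labor force, u_{t+1} = u_t + s·(1−u_t) − f·u_t = u_t·(1−s−f) + s.
Here 1−s−f = 0.542 and s = 0.009.
u_1 = 0.057600 × 0.542 + 0.009 = 0.040219.
u_2 = 0.040219 × 0.542 + 0.009 = 0.030799.
u_3 = 0.030799 × 0.542 + 0.009 = 0.025693.

Unemployment rate after three months ≈ 2.57%.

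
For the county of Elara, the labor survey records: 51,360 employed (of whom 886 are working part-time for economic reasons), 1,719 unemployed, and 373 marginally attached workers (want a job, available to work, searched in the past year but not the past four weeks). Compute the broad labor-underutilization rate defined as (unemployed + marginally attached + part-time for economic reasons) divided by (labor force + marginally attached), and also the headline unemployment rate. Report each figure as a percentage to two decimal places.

Labor force = 51,360 + 1,719 = 53,079.
Numerator = 1,719 + 373 + 886 = 2,978.
Denominator = 53,079 + 373 = 53,452.
Broad rate = 2,978 / 53,452 = 5.57%.
Headline unemployment rate = 1,719 / 53,079 = 3.24%.

Broad underutilization rate ≈ 5.57%; headline unemployment rate ≈ 3.24%.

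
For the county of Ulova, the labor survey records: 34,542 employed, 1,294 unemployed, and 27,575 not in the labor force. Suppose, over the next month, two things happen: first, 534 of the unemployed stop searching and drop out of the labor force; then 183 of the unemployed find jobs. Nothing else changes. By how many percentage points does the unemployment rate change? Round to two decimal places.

The unemployment rate changes by −1.98 percentage points.

Initially, labor force = 34,542 + 1,294 = 35,836, so u = 1,294/35,836 = 3.61%.
After the first change, unemployed and labor force both fall by 534 → E = 34,542, U = 760, labor force = 35,302.
After the second change, unemployed falls and employed rises by 183; labor force unchanged → E = 34,725, U = 577, labor force = 35,302.
New unemployment rate = 577 / 35,302 = 1.63%.
Change = 1.63% − 3.61% = −1.98 percentage points.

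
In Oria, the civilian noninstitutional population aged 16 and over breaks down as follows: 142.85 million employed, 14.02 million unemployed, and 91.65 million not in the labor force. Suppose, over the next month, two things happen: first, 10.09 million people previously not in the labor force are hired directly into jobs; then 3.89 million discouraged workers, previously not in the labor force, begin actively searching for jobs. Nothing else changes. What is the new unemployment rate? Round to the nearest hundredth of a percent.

Initially, labor force = 142.85 + 14.02 = 156.87 million, so u = 14.02/156.87 = 8.94%.
After the first change, employed and labor force both rise by 10.09; unemployed unchanged → E = 152.94, U = 14.02, labor force = 166.96 million.
After the second change, unemployed and labor force both rise by 3.89 → E = 152.94, U = 17.91, labor force = 170.85 million.
New unemployment rate = 17.91 / 170.85 = 10.48%.

New unemployment rate ≈ 10.48%.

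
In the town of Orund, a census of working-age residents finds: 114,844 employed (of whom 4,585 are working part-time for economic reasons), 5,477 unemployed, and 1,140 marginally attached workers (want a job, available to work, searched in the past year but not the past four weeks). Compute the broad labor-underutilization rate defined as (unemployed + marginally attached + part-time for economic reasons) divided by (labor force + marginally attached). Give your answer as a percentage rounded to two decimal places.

Labor force = 114,844 + 5,477 = 120,321.
Numerator = 5,477 + 1,140 + 4,585 = 11,202.
Denominator = 120,321 + 1,140 = 121,461.
Broad rate = 11,202 / 121,461 = 9.22%.

Broad underutilization rate ≈ 9.22%.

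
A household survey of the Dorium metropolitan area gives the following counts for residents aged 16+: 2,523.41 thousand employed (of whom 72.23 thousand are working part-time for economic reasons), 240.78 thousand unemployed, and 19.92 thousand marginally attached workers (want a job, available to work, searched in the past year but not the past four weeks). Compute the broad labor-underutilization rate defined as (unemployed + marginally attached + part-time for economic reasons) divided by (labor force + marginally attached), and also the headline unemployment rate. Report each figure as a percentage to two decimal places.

Labor force = 2,523.41 + 240.78 = 2,764.19 thousand.
Numerator = 240.78 + 19.92 + 72.23 = 332.93 thousand.
Denominator = 2,764.19 + 19.92 = 2,784.11 thousand.
Broad rate = 332.93 / 2,784.11 = 11.96%.
Headline unemployment rate = 240.78 / 2,764.19 = 8.71%.

Broad underutilization rate ≈ 11.96%; headline unemployment rate ≈ 8.71%.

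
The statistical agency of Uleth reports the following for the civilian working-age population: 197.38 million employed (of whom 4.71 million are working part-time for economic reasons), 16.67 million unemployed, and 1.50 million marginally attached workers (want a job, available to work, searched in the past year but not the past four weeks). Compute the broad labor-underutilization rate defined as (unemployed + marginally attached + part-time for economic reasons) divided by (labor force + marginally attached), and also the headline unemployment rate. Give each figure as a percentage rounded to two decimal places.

Broad underutilization rate ≈ 10.61%; headline unemployment rate ≈ 7.79%.

Labor force = 197.38 + 16.67 = 214.05 million.
Numerator = 16.67 + 1.50 + 4.71 = 22.88 million.
Denominator = 214.05 + 1.50 = 215.55 million.
Broad rate = 22.88 / 215.55 = 10.61%.
Headline unemployment rate = 16.67 / 214.05 = 7.79%.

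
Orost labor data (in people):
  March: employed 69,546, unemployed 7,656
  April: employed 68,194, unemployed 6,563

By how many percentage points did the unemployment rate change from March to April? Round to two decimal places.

March: labor force = 69,546 + 7,656 = 77,202; u = 7,656/77,202 = 9.92%.
April: labor force = 68,194 + 6,563 = 74,757; u = 6,563/74,757 = 8.78%.
Change = 8.78% − 9.92% = −1.14 pp.

The unemployment rate changed by −1.14 percentage points.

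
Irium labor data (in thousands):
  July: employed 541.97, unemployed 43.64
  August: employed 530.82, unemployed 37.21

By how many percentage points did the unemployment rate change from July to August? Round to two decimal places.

The unemployment rate changed by −0.90 percentage points.

July: labor force = 541.97 + 43.64 = 585.61; u = 43.64/585.61 = 7.45%.
August: labor force = 530.82 + 37.21 = 568.03; u = 37.21/568.03 = 6.55%.
Change = 6.55% − 7.45% = −0.90 pp.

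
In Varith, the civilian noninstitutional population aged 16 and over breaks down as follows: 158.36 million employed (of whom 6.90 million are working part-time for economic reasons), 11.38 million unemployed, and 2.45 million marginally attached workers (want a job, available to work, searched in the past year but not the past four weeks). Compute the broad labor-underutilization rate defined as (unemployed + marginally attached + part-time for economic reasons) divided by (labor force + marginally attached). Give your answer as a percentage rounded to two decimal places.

Broad underutilization rate ≈ 12.04%.

Labor force = 158.36 + 11.38 = 169.74 million.
Numerator = 11.38 + 2.45 + 6.90 = 20.73 million.
Denominator = 169.74 + 2.45 = 172.19 million.
Broad rate = 20.73 / 172.19 = 12.04%.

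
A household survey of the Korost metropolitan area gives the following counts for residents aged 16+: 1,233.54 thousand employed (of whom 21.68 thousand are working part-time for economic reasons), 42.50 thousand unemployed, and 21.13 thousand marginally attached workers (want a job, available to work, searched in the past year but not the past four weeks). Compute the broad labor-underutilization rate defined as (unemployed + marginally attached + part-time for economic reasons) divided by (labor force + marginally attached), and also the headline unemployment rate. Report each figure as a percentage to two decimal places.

Broad underutilization rate ≈ 6.58%; headline unemployment rate ≈ 3.33%.

Labor force = 1,233.54 + 42.50 = 1,276.04 thousand.
Numerator = 42.50 + 21.13 + 21.68 = 85.31 thousand.
Denominator = 1,276.04 + 21.13 = 1,297.17 thousand.
Broad rate = 85.31 / 1,297.17 = 6.58%.
Headline unemployment rate = 42.50 / 1,276.04 = 3.33%.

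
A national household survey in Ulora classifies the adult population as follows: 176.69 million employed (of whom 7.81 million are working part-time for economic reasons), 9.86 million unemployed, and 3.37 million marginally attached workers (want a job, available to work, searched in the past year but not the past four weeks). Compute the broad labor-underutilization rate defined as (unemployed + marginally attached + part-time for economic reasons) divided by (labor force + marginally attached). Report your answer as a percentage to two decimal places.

Labor force = 176.69 + 9.86 = 186.55 million.
Numerator = 9.86 + 3.37 + 7.81 = 21.04 million.
Denominator = 186.55 + 3.37 = 189.92 million.
Broad rate = 21.04 / 189.92 = 11.08%.

Broad underutilization rate ≈ 11.08%.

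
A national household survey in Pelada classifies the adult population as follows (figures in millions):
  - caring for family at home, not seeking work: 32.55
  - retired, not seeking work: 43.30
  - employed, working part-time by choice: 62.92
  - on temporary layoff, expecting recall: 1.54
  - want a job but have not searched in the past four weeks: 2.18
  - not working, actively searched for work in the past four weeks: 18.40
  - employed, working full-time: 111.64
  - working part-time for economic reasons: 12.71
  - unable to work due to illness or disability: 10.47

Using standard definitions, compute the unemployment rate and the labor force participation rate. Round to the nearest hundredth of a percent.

Employed = 62.92 + 111.64 + 12.71 = 187.27 million (anyone who worked, including part-time for economic reasons, counts as employed).
Unemployed = 1.54 + 18.40 = 19.94 million (jobless and actively searching, or on temporary layoff).
Labor force = 187.27 + 19.94 = 207.21 million.
Not in labor force = 32.55 + 43.30 + 2.18 + 10.47 = 88.50 million (those not working and not actively searching are outside the labor force — including those who want a job but have given up searching).
Civilian working-age population = 207.21 + 88.50 = 295.71 million.
Unemployment rate = 19.94 / 207.21 = 9.62%.
Labor force participation rate = 207.21 / 295.71 = 70.07%.

Unemployment rate ≈ 9.62%; labor force participation rate ≈ 70.07%.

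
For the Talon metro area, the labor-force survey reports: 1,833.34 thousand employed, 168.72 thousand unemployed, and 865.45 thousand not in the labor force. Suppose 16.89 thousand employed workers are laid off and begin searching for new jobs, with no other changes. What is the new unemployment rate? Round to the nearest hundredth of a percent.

Initially, labor force = 1,833.34 + 168.72 = 2,002.06 thousand, so u = 168.72/2,002.06 = 8.43%.
After the change, employed falls and unemployed rises by 16.89; labor force unchanged → E = 1,816.45, U = 185.61, labor force = 2,002.06 thousand.
New unemployment rate = 185.61 / 2,002.06 = 9.27%.

New unemployment rate ≈ 9.27%.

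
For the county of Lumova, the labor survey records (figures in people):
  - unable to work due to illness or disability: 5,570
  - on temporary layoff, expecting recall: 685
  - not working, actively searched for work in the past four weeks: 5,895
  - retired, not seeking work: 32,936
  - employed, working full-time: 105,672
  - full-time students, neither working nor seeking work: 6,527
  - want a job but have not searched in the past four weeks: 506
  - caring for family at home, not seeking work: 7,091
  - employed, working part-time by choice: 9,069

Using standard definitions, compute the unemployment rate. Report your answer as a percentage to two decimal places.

Unemployment rate ≈ 5.42%.

Employed = 105,672 + 9,069 = 114,741.
Unemployed = 685 + 5,895 = 6,580 (jobless and actively searching, or on temporary layoff).
Labor force = 114,741 + 6,580 = 121,321.
Unemployment rate = 6,580 / 121,321 = 5.42%.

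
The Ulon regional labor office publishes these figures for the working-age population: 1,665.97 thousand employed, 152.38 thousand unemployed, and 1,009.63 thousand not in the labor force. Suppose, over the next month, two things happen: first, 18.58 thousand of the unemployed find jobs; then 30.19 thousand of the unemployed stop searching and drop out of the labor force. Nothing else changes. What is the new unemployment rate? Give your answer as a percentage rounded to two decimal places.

New unemployment rate ≈ 5.79%.

Initially, labor force = 1,665.97 + 152.38 = 1,818.35 thousand, so u = 152.38/1,818.35 = 8.38%.
After the first change, unemployed falls and employed rises by 18.58; labor force unchanged → E = 1,684.55, U = 133.80, labor force = 1,818.35 thousand.
After the second change, unemployed and labor force both fall by 30.19 → E = 1,684.55, U = 103.61, labor force = 1,788.16 thousand.
New unemployment rate = 103.61 / 1,788.16 = 5.79%.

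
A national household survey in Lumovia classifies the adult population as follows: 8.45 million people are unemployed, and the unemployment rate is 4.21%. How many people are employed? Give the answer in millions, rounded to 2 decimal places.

Labor force = U / u = 8.45 / 0.0421 ≈ 200.71 million.
Employed = labor force − unemployed = 200.71 − 8.45 = 192.26 million.

About 192.26 million are employed.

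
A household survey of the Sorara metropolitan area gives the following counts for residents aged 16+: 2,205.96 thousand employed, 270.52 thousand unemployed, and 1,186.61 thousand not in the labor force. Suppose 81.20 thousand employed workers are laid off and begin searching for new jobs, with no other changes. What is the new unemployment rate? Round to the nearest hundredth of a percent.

New unemployment rate ≈ 14.20%.

Initially, labor force = 2,205.96 + 270.52 = 2,476.48 thousand, so u = 270.52/2,476.48 = 10.92%.
After the change, employed falls and unemployed rises by 81.20; labor force unchanged → E = 2,124.76, U = 351.72, labor force = 2,476.48 thousand.
New unemployment rate = 351.72 / 2,476.48 = 14.20%.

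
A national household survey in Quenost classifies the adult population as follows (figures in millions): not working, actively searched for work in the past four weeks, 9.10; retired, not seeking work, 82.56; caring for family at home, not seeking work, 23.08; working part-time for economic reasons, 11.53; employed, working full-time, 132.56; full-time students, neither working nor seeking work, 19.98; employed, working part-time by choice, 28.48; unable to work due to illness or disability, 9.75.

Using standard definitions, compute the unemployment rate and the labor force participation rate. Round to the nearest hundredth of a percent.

Unemployment rate ≈ 5.01%; labor force participation rate ≈ 57.30%.

Employed = 11.53 + 132.56 + 28.48 = 172.57 million (anyone who worked, including part-time for economic reasons, counts as employed).
Unemployed = 9.10 million.
Labor force = 172.57 + 9.10 = 181.67 million.
Not in labor force = 82.56 + 23.08 + 19.98 + 9.75 = 135.37 million (those not working and not actively searching are outside the labor force).
Civilian working-age population = 181.67 + 135.37 = 317.04 million.
Unemployment rate = 9.10 / 181.67 = 5.01%.
Labor force participation rate = 181.67 / 317.04 = 57.30%.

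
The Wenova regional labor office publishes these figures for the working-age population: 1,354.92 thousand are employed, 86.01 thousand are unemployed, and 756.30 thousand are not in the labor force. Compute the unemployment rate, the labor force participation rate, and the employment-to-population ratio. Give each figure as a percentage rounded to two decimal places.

Labor force = employed + unemployed = 1,354.92 + 86.01 = 1,440.93 thousand.
Working-age population = 1,440.93 + 756.30 = 2,197.23 thousand.
Unemployment rate = 86.01 / 1,440.93 = 5.97%.
Labor force participation rate = 1,440.93 / 2,197.23 = 65.58%.
Employment-population ratio = 1,354.92 / 2,197.23 = 61.66%.

Unemployment rate ≈ 5.97%; labor force participation rate ≈ 65.58%; employment-population ratio ≈ 61.66%.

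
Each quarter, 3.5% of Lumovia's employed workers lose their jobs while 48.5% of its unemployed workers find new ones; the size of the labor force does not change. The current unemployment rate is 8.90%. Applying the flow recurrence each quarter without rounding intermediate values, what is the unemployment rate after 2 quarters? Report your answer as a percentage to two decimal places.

With a fixed labor force, u_{t+1} = u_t + s·(1−u_t) − f·u_t = u_t·(1−s−f) + s.
Here 1−s−f = 0.480 and s = 0.035.
u_1 = 0.089000 × 0.480 + 0.035 = 0.077720.
u_2 = 0.077720 × 0.480 + 0.035 = 0.072306.

Unemployment rate after two quarters ≈ 7.23%.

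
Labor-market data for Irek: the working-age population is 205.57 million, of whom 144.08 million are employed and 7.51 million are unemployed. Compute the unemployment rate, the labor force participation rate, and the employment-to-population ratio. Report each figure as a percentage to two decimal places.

Labor force = employed + unemployed = 144.08 + 7.51 = 151.59 million.
Unemployment rate = 7.51 / 151.59 = 4.95%.
Labor force participation rate = 151.59 / 205.57 = 73.74%.
Employment-population ratio = 144.08 / 205.57 = 70.09%.

Unemployment rate ≈ 4.95%; labor force participation rate ≈ 73.74%; employment-population ratio ≈ 70.09%.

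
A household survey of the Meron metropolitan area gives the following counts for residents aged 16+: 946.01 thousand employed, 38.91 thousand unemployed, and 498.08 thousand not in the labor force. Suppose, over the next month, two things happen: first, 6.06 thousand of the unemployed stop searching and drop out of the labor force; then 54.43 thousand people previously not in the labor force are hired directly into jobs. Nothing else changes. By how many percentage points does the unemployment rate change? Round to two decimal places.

The unemployment rate changes by −0.77 percentage points.

Initially, labor force = 946.01 + 38.91 = 984.92 thousand, so u = 38.91/984.92 = 3.95%.
After the first change, unemployed and labor force both fall by 6.06 → E = 946.01, U = 32.85, labor force = 978.86 thousand.
After the second change, employed and labor force both rise by 54.43; unemployed unchanged → E = 1,000.44, U = 32.85, labor force = 1,033.29 thousand.
New unemployment rate = 32.85 / 1,033.29 = 3.18%.
Change = 3.18% − 3.95% = −0.77 percentage points.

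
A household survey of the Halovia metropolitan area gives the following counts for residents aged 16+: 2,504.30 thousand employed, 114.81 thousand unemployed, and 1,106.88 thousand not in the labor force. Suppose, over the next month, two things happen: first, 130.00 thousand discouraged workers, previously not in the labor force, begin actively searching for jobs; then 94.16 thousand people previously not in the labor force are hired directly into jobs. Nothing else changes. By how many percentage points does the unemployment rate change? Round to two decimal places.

Initially, labor force = 2,504.30 + 114.81 = 2,619.11 thousand, so u = 114.81/2,619.11 = 4.38%.
After the first change, unemployed and labor force both rise by 130.00 → E = 2,504.30, U = 244.81, labor force = 2,749.11 thousand.
After the second change, employed and labor force both rise by 94.16; unemployed unchanged → E = 2,598.46, U = 244.81, labor force = 2,843.27 thousand.
New unemployment rate = 244.81 / 2,843.27 = 8.61%.
Change = 8.61% − 4.38% = +4.23 percentage points.

The unemployment rate changes by +4.23 percentage points.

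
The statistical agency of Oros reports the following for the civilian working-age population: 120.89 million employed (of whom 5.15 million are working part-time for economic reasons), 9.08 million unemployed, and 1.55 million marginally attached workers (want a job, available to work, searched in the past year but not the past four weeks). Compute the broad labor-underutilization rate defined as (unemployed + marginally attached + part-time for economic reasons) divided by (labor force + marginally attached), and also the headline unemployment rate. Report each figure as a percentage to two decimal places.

Labor force = 120.89 + 9.08 = 129.97 million.
Numerator = 9.08 + 1.55 + 5.15 = 15.78 million.
Denominator = 129.97 + 1.55 = 131.52 million.
Broad rate = 15.78 / 131.52 = 12.00%.
Headline unemployment rate = 9.08 / 129.97 = 6.99%.

Broad underutilization rate ≈ 12.00%; headline unemployment rate ≈ 6.99%.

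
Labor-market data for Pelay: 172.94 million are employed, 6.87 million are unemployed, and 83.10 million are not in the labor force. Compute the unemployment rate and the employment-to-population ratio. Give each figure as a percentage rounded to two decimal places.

Labor force = employed + unemployed = 172.94 + 6.87 = 179.81 million.
Working-age population = 179.81 + 83.10 = 262.91 million.
Unemployment rate = 6.87 / 179.81 = 3.82%.
Employment-population ratio = 172.94 / 262.91 = 65.78%.

Unemployment rate ≈ 3.82%; employment-population ratio ≈ 65.78%.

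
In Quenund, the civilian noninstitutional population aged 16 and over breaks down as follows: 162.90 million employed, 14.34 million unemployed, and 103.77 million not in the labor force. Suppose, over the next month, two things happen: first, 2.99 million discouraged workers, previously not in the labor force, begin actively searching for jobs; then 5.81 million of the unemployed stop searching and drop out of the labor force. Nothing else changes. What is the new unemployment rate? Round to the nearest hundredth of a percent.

New unemployment rate ≈ 6.60%.

Initially, labor force = 162.90 + 14.34 = 177.24 million, so u = 14.34/177.24 = 8.09%.
After the first change, unemployed and labor force both rise by 2.99 → E = 162.90, U = 17.33, labor force = 180.23 million.
After the second change, unemployed and labor force both fall by 5.81 → E = 162.90, U = 11.52, labor force = 174.42 million.
New unemployment rate = 11.52 / 174.42 = 6.60%.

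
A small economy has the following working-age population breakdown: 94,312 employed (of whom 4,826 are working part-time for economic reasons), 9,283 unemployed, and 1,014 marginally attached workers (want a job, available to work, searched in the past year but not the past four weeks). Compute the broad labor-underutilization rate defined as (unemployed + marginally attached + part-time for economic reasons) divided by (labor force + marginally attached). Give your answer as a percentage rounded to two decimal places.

Broad underutilization rate ≈ 14.46%.

Labor force = 94,312 + 9,283 = 103,595.
Numerator = 9,283 + 1,014 + 4,826 = 15,123.
Denominator = 103,595 + 1,014 = 104,609.
Broad rate = 15,123 / 104,609 = 14.46%.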